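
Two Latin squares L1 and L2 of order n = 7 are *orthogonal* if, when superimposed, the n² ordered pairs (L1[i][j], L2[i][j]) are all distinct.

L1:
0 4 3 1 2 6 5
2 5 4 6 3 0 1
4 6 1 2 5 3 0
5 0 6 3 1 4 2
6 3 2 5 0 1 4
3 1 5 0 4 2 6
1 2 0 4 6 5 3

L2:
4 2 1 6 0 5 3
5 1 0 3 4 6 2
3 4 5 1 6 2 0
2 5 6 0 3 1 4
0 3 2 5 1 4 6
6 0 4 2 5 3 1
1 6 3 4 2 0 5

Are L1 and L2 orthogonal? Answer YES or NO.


Form the n² = 49 superimposed pairs (L1[i][j], L2[i][j]), row by row (rows and columns indexed from 0):
row 0: (0,4) (4,2) (3,1) (1,6) (2,0) (6,5) (5,3)
row 1: (2,5) (5,1) (4,0) (6,3) (3,4) (0,6) (1,2)
row 2: (4,3) (6,4) (1,5) (2,1) (5,6) (3,2) (0,0)
row 3: (5,2) (0,5) (6,6) (3,0) (1,3) (4,1) (2,4)
row 4: (6,0) (3,3) (2,2) (5,5) (0,1) (1,4) (4,6)
row 5: (3,6) (1,0) (5,4) (0,2) (4,5) (2,3) (6,1)
row 6: (1,1) (2,6) (0,3) (4,4) (6,2) (5,0) (3,5)
Orthogonality requires all 49 pairs distinct.
Check by first coordinate: for each symbol s of L1, list the L2 entries in the n cells where L1 = s; they must all differ.
  L1 = 0: L2 entries (in reading order) 4, 6, 0, 5, 1, 2, 3 — all 7 distinct ✓
  L1 = 1: L2 entries (in reading order) 6, 2, 5, 3, 4, 0, 1 — all 7 distinct ✓
  L1 = 2: L2 entries (in reading order) 0, 5, 1, 4, 2, 3, 6 — all 7 distinct ✓
  L1 = 3: L2 entries (in reading order) 1, 4, 2, 0, 3, 6, 5 — all 7 distinct ✓
  L1 = 4: L2 entries (in reading order) 2, 0, 3, 1, 6, 5, 4 — all 7 distinct ✓
  L1 = 5: L2 entries (in reading order) 3, 1, 6, 2, 5, 4, 0 — all 7 distinct ✓
  L1 = 6: L2 entries (in reading order) 5, 3, 4, 6, 0, 1, 2 — all 7 distinct ✓
Every symbol of L1 meets every symbol of L2 exactly once, so all 49 pairs are distinct (49 of 49).
Conclusion: YES.

YES


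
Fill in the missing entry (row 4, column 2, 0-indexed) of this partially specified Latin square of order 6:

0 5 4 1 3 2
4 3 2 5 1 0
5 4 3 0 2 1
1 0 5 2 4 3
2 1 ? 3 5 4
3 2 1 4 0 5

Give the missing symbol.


Row 4 contains symbols [1, 2, 3, 4, 5] — missing [0].
Column 2 contains symbols [1, 2, 3, 4, 5] — missing [0].
The missing symbol must appear in both missing sets; intersection = [0].
Therefore the hidden value is 0.

Missing value = 0.


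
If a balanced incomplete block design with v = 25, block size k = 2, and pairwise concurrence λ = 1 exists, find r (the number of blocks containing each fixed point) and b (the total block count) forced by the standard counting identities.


Any 2-(v, k, λ) BIBD satisfies two necessary conditions:
  (i)  Each point sits in r blocks, and counting incidences through any fixed point gives r(k − 1) = λ(v − 1), so r = λ(v − 1)/(k − 1).
  (ii) Total incidences bk = vr, so b = vr/k.
Step 1: r = λ(v − 1)/(k − 1) = 1·(25 − 1)/(2 − 1) = 1·24/1 = 24/1 = 24.
Step 2: b = vr/k = 25·24/2 = 600/2 = 300.
Check integrality: r = 24 ∈ Z ✓, b = 300 ∈ Z ✓.
(These identities are necessary conditions: they determine r and b for any design with these parameters, but do not by themselves prove that one exists.)

r = 24, b = 300.


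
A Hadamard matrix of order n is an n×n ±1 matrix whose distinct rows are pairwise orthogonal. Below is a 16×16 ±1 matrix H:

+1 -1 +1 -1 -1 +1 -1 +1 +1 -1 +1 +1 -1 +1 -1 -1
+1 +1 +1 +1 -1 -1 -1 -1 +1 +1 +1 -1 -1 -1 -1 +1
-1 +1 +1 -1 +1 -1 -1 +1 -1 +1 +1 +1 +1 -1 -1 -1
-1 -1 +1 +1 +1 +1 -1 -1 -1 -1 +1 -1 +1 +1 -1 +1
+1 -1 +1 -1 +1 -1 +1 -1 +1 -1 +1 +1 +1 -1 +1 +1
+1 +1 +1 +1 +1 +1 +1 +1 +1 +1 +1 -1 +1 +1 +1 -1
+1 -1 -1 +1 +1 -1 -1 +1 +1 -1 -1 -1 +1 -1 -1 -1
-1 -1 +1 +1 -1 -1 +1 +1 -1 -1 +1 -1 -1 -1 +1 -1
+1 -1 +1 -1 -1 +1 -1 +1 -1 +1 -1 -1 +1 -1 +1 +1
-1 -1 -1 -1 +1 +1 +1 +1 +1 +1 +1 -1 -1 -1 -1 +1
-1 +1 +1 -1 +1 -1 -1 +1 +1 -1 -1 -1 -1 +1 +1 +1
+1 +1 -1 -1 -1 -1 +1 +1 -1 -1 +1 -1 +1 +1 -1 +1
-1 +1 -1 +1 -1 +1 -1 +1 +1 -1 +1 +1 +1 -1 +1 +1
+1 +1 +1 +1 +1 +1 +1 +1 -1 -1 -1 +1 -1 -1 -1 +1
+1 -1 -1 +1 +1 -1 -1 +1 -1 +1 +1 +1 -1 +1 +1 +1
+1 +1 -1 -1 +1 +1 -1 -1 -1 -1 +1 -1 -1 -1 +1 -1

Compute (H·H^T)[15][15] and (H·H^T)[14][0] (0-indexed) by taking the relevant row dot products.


Row 0 of H: [1, -1, 1, -1, -1, 1, -1, 1, 1, -1, 1, 1, -1, 1, -1, -1].
Row 14 of H: [1, -1, -1, 1, 1, -1, -1, 1, -1, 1, 1, 1, -1, 1, 1, 1].
Row 15 of H: [1, 1, -1, -1, 1, 1, -1, -1, -1, -1, 1, -1, -1, -1, 1, -1].
(H·H^T)[15][15] = Σ_j H[15][j]·H[15][j] = (1)² + (1)² + (-1)² + (-1)² + (1)² + (1)² + (-1)² + (-1)² + (-1)² + (-1)² + (1)² + (-1)² + (-1)² + (-1)² + (1)² + (-1)² = 1 + 1 + 1 + 1 + 1 + 1 + 1 + 1 + 1 + 1 + 1 + 1 + 1 + 1 + 1 + 1 = 16.
(H·H^T)[14][0] = Σ_j H[14][j]·H[0][j] = (1)·(1) + (-1)·(-1) + (-1)·(1) + (1)·(-1) + (1)·(-1) + (-1)·(1) + (-1)·(-1) + (1)·(1) + (-1)·(1) + (1)·(-1) + (1)·(1) + (1)·(1) + (-1)·(-1) + (1)·(1) + (1)·(-1) + (1)·(-1) = 1 + 1 + -1 + -1 + -1 + -1 + 1 + 1 + -1 + -1 + 1 + 1 + 1 + 1 + -1 + -1 = 0.
So rows 14 and 0 are orthogonal; the diagonal entry equals n = 16.

(15,15) entry = 16; (14,0) entry = 0.


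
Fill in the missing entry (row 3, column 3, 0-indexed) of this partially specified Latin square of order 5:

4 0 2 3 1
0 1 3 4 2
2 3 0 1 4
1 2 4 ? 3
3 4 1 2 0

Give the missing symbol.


Row 3 contains symbols [1, 2, 3, 4] — missing [0].
Column 3 contains symbols [1, 2, 3, 4] — missing [0].
The missing symbol must appear in both missing sets; intersection = [0].
Therefore the hidden value is 0.

Missing value = 0.


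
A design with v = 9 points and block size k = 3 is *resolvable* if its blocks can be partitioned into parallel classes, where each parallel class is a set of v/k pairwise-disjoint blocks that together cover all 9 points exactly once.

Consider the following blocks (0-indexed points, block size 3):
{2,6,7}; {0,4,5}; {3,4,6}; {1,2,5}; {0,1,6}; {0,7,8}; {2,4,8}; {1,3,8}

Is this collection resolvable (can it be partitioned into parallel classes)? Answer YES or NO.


v = 9, block size k = 3, number of blocks = 8.
For resolvability, blocks must partition into parallel classes of size v/k = 3.
Total blocks must therefore be a multiple of 3: 8 = 3·2 + 2 ⇒ not divisible ✗.
Resolvable? NO.

NO


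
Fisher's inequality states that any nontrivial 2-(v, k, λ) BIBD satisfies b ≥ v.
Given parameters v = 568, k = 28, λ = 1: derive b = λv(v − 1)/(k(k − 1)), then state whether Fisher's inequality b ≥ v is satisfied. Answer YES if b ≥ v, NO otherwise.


r = λ(v − 1)/(k − 1) = 1·567/27 = 21.
b = vr/k = 568·21/28 = 426.
Fisher's inequality: b ≥ v ⇔ 426 ≥ 568? NO.

NO


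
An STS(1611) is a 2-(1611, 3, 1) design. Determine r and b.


An STS(v) is a 2-(v, 3, 1) BIBD: block size k = 3, λ = 1.
Replication: r(k − 1) = λ(v − 1) ⇒ r·2 = 1611 − 1 = 1610 ⇒ r = 805.
Block count: bk = vr ⇒ b·3 = 1611·805 = 1296855 ⇒ b = 432285.

r = 805, b = 432285.


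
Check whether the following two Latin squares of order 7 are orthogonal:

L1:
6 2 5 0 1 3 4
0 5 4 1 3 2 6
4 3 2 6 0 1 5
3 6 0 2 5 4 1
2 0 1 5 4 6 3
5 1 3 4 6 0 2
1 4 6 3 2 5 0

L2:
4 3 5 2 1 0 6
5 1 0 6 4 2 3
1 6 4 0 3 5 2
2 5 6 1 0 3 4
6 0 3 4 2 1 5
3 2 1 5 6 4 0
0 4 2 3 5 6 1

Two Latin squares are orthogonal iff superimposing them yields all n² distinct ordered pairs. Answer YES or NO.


Form the n² = 49 superimposed pairs (L1[i][j], L2[i][j]), row by row (rows and columns indexed from 0):
row 0: (6,4) (2,3) (5,5) (0,2) (1,1) (3,0) (4,6)
row 1: (0,5) (5,1) (4,0) (1,6) (3,4) (2,2) (6,3)
row 2: (4,1) (3,6) (2,4) (6,0) (0,3) (1,5) (5,2)
row 3: (3,2) (6,5) (0,6) (2,1) (5,0) (4,3) (1,4)
row 4: (2,6) (0,0) (1,3) (5,4) (4,2) (6,1) (3,5)
row 5: (5,3) (1,2) (3,1) (4,5) (6,6) (0,4) (2,0)
row 6: (1,0) (4,4) (6,2) (3,3) (2,5) (5,6) (0,1)
Orthogonality requires all 49 pairs distinct.
Check by first coordinate: for each symbol s of L1, list the L2 entries in the n cells where L1 = s; they must all differ.
  L1 = 0: L2 entries (in reading order) 2, 5, 3, 6, 0, 4, 1 — all 7 distinct ✓
  L1 = 1: L2 entries (in reading order) 1, 6, 5, 4, 3, 2, 0 — all 7 distinct ✓
  L1 = 2: L2 entries (in reading order) 3, 2, 4, 1, 6, 0, 5 — all 7 distinct ✓
  L1 = 3: L2 entries (in reading order) 0, 4, 6, 2, 5, 1, 3 — all 7 distinct ✓
  L1 = 4: L2 entries (in reading order) 6, 0, 1, 3, 2, 5, 4 — all 7 distinct ✓
  L1 = 5: L2 entries (in reading order) 5, 1, 2, 0, 4, 3, 6 — all 7 distinct ✓
  L1 = 6: L2 entries (in reading order) 4, 3, 0, 5, 1, 6, 2 — all 7 distinct ✓
Every symbol of L1 meets every symbol of L2 exactly once, so all 49 pairs are distinct (49 of 49).
Conclusion: YES.

YES


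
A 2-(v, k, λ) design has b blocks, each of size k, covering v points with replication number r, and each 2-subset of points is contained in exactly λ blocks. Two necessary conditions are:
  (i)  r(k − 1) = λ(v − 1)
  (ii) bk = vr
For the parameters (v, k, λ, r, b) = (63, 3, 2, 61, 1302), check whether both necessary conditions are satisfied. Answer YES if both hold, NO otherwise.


Condition (i): r(k − 1) = 61·2 = 122; λ(v − 1) = 2·62 = 124. Match? NO.
Condition (ii): bk = 1302·3 = 3906; vr = 63·61 = 3843. Match? NO.
Both conditions hold? NO.

NO


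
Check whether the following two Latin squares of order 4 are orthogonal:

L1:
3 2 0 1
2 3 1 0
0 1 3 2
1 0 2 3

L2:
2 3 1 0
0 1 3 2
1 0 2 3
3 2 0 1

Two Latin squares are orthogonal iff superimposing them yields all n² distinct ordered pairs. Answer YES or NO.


Form the n² = 16 superimposed pairs (L1[i][j], L2[i][j]), row by row (rows and columns indexed from 0):
row 0: (3,2) (2,3) (0,1) (1,0)
row 1: (2,0) (3,1) (1,3) (0,2)
row 2: (0,1) (1,0) (3,2) (2,3)
row 3: (1,3) (0,2) (2,0) (3,1)
Orthogonality requires all 16 pairs distinct.
But the pair (0,1) repeats: cell (0,2) has L1 = 0, L2 = 1, and cell (2,0) has L1 = 0, L2 = 1.
A repeated pair means some other pair never occurs (only 8 distinct pairs out of 16), so the squares are not orthogonal.
Conclusion: NO.

NO


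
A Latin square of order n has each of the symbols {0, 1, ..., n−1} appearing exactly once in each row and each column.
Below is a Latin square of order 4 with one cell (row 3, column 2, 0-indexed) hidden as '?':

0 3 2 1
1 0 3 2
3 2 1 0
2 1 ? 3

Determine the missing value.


Row 3 contains symbols [1, 2, 3] — missing [0].
Column 2 contains symbols [1, 2, 3] — missing [0].
The missing symbol must appear in both missing sets; intersection = [0].
Therefore the hidden value is 0.

Missing value = 0.


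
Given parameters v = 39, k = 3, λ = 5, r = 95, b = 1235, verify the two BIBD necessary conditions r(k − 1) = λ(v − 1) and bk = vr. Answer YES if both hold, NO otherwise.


Condition (i): r(k − 1) = 95·2 = 190; λ(v − 1) = 5·38 = 190. Match? YES.
Condition (ii): bk = 1235·3 = 3705; vr = 39·95 = 3705. Match? YES.
Both conditions hold? YES.

YES


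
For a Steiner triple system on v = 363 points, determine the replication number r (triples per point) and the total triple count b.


An STS(v) is a 2-(v, 3, 1) BIBD: block size k = 3, λ = 1.
Replication: r(k − 1) = λ(v − 1) ⇒ r·2 = 363 − 1 = 362 ⇒ r = 181.
Block count: b = v(v − 1)/6 = 363·362/6 = 131406/6 = 21901.

r = 181, b = 21901.


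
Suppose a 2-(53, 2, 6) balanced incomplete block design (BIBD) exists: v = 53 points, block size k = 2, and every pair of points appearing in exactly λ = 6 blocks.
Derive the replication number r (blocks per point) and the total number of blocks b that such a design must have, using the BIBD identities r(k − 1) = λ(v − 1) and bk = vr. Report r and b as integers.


Any 2-(v, k, λ) BIBD satisfies two necessary conditions:
  (i)  Each point sits in r blocks, and counting incidences through any fixed point gives r(k − 1) = λ(v − 1), so r = λ(v − 1)/(k − 1).
  (ii) Total incidences bk = vr, so b = vr/k.
Step 1: r = λ(v − 1)/(k − 1) = 6·(53 − 1)/(2 − 1) = 6·52/1 = 312/1 = 312.
Step 2: b = vr/k = 53·312/2 = 16536/2 = 8268.
Check integrality: r = 312 ∈ Z ✓, b = 8268 ∈ Z ✓.
(These identities are necessary conditions: they determine r and b for any design with these parameters, but do not by themselves prove that one exists.)

r = 312, b = 8268.


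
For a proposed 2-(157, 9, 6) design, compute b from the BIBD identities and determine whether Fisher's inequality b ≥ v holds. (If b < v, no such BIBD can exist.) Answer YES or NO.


r = λ(v − 1)/(k − 1) = 6·156/8 = 117.
b = vr/k = 157·117/9 = 2041.
Fisher's inequality: b ≥ v ⇔ 2041 ≥ 157? YES.

YES


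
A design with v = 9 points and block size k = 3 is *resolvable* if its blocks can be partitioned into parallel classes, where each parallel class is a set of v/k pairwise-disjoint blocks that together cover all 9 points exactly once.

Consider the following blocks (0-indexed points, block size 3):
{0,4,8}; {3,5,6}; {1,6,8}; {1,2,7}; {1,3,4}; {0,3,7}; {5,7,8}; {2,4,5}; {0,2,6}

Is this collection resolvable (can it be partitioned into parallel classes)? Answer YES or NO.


v = 9, block size k = 3, number of blocks = 9.
For resolvability, blocks must partition into parallel classes of size v/k = 3.
Total blocks must therefore be a multiple of 3: 9 = 3·3 + 0 ⇒ divisible ✓.
Greedy packing gives 3 candidate class(es). Each should be a full parallel class (size 3, covers all 9 points).
  Class 1 (3 blocks): {0,4,8}; {3,5,6}; {1,2,7}. Points covered: [0, 1, 2, 3, 4, 5, 6, 7, 8].
  Class 2 (3 blocks): {1,6,8}; {0,3,7}; {2,4,5}. Points covered: [0, 1, 2, 3, 4, 5, 6, 7, 8].
  Class 3 (3 blocks): {1,3,4}; {5,7,8}; {0,2,6}. Points covered: [0, 1, 2, 3, 4, 5, 6, 7, 8].
All classes full (size 3)? YES. All classes cover every point? YES.
Resolvable? YES.

YES


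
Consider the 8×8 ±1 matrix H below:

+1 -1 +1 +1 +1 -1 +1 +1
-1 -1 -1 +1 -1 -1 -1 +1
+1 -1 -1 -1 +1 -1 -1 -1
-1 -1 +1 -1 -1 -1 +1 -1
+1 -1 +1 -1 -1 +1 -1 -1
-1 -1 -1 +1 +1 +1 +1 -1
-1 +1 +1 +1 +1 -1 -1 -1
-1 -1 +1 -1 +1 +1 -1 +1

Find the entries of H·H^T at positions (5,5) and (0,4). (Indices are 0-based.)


Row 0 of H: [1, -1, 1, 1, 1, -1, 1, 1].
Row 4 of H: [1, -1, 1, -1, -1, 1, -1, -1].
Row 5 of H: [-1, -1, -1, 1, 1, 1, 1, -1].
(H·H^T)[5][5] = Σ_j H[5][j]·H[5][j] = (-1)² + (-1)² + (-1)² + (1)² + (1)² + (1)² + (1)² + (-1)² = 1 + 1 + 1 + 1 + 1 + 1 + 1 + 1 = 8.
(H·H^T)[0][4] = Σ_j H[0][j]·H[4][j] = (1)·(1) + (-1)·(-1) + (1)·(1) + (1)·(-1) + (1)·(-1) + (-1)·(1) + (1)·(-1) + (1)·(-1) = 1 + 1 + 1 + -1 + -1 + -1 + -1 + -1 = -2.
Rows 0 and 4 are not orthogonal (dot product = -2 ≠ 0), so H is not a Hadamard matrix.

(5,5) entry = 8; (0,4) entry = -2.


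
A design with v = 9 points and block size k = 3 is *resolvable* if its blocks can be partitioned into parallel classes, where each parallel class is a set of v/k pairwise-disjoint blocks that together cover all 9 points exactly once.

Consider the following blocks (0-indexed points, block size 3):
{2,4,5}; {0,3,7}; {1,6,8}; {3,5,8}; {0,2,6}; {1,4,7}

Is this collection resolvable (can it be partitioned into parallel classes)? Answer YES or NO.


v = 9, block size k = 3, number of blocks = 6.
For resolvability, blocks must partition into parallel classes of size v/k = 3.
Total blocks must therefore be a multiple of 3: 6 = 3·2 + 0 ⇒ divisible ✓.
Greedy packing gives 2 candidate class(es). Each should be a full parallel class (size 3, covers all 9 points).
  Class 1 (3 blocks): {2,4,5}; {0,3,7}; {1,6,8}. Points covered: [0, 1, 2, 3, 4, 5, 6, 7, 8].
  Class 2 (3 blocks): {3,5,8}; {0,2,6}; {1,4,7}. Points covered: [0, 1, 2, 3, 4, 5, 6, 7, 8].
All classes full (size 3)? YES. All classes cover every point? YES.
Resolvable? YES.

YES


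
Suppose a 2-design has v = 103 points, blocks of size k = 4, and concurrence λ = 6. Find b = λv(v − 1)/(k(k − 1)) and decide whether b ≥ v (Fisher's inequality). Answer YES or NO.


b = λv(v − 1)/(k(k − 1)) = 6·103·102/(4·3) = 63036/12 = 5253.
Compare with v = 103: b ≥ v, so Fisher's inequality holds.

YES


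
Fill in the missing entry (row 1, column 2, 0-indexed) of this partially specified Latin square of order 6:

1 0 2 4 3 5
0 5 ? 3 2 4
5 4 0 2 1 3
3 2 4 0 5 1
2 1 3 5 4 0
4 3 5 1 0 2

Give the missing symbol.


Row 1 contains symbols [0, 2, 3, 4, 5] — missing [1].
Column 2 contains symbols [0, 2, 3, 4, 5] — missing [1].
The missing symbol must appear in both missing sets; intersection = [1].
Therefore the hidden value is 1.

Missing value = 1.


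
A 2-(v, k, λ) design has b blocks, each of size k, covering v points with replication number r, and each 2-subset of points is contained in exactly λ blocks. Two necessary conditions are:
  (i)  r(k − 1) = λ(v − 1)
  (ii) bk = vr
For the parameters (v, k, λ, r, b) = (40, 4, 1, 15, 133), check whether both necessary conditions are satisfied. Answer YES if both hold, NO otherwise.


Condition (i): r(k − 1) = 15·3 = 45; λ(v − 1) = 1·39 = 39. Match? NO.
Condition (ii): bk = 133·4 = 532; vr = 40·15 = 600. Match? NO.
Both conditions hold? NO.

NO


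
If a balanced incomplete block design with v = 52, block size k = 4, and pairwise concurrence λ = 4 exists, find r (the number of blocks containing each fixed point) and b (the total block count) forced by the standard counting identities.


Any 2-(v, k, λ) BIBD satisfies two necessary conditions:
  (i)  Each point sits in r blocks, and counting incidences through any fixed point gives r(k − 1) = λ(v − 1), so r = λ(v − 1)/(k − 1).
  (ii) Total incidences bk = vr, so b = vr/k.
Step 1: r = λ(v − 1)/(k − 1) = 4·(52 − 1)/(4 − 1) = 4·51/3 = 204/3 = 68.
Step 2: b = vr/k = 52·68/4 = 3536/4 = 884.
Check integrality: r = 68 ∈ Z ✓, b = 884 ∈ Z ✓.
(These identities are necessary conditions: they determine r and b for any design with these parameters, but do not by themselves prove that one exists.)

r = 68, b = 884.


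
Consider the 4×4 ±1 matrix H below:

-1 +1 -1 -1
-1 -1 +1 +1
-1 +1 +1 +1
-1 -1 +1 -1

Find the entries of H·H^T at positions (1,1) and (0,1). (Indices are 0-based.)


Row 0 of H: [-1, 1, -1, -1].
Row 1 of H: [-1, -1, 1, 1].
(H·H^T)[1][1] = Σ_j H[1][j]·H[1][j] = (-1)² + (-1)² + (1)² + (1)² = 1 + 1 + 1 + 1 = 4.
(H·H^T)[0][1] = Σ_j H[0][j]·H[1][j] = (-1)·(-1) + (1)·(-1) + (-1)·(1) + (-1)·(1) = 1 + -1 + -1 + -1 = -2.
Rows 0 and 1 are not orthogonal (dot product = -2 ≠ 0), so H is not a Hadamard matrix.

(1,1) entry = 4; (0,1) entry = -2.


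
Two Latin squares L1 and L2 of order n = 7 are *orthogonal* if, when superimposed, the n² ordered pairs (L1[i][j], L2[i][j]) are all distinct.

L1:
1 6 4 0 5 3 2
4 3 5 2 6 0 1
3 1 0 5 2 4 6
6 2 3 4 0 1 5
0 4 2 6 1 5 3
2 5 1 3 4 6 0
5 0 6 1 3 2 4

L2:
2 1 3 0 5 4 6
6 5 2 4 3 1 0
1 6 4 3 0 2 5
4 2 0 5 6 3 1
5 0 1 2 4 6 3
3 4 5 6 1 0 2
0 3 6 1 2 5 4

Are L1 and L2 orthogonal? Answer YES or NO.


Form the n² = 49 superimposed pairs (L1[i][j], L2[i][j]), row by row (rows and columns indexed from 0):
row 0: (1,2) (6,1) (4,3) (0,0) (5,5) (3,4) (2,6)
row 1: (4,6) (3,5) (5,2) (2,4) (6,3) (0,1) (1,0)
row 2: (3,1) (1,6) (0,4) (5,3) (2,0) (4,2) (6,5)
row 3: (6,4) (2,2) (3,0) (4,5) (0,6) (1,3) (5,1)
row 4: (0,5) (4,0) (2,1) (6,2) (1,4) (5,6) (3,3)
row 5: (2,3) (5,4) (1,5) (3,6) (4,1) (6,0) (0,2)
row 6: (5,0) (0,3) (6,6) (1,1) (3,2) (2,5) (4,4)
Orthogonality requires all 49 pairs distinct.
Check by first coordinate: for each symbol s of L1, list the L2 entries in the n cells where L1 = s; they must all differ.
  L1 = 0: L2 entries (in reading order) 0, 1, 4, 6, 5, 2, 3 — all 7 distinct ✓
  L1 = 1: L2 entries (in reading order) 2, 0, 6, 3, 4, 5, 1 — all 7 distinct ✓
  L1 = 2: L2 entries (in reading order) 6, 4, 0, 2, 1, 3, 5 — all 7 distinct ✓
  L1 = 3: L2 entries (in reading order) 4, 5, 1, 0, 3, 6, 2 — all 7 distinct ✓
  L1 = 4: L2 entries (in reading order) 3, 6, 2, 5, 0, 1, 4 — all 7 distinct ✓
  L1 = 5: L2 entries (in reading order) 5, 2, 3, 1, 6, 4, 0 — all 7 distinct ✓
  L1 = 6: L2 entries (in reading order) 1, 3, 5, 4, 2, 0, 6 — all 7 distinct ✓
Every symbol of L1 meets every symbol of L2 exactly once, so all 49 pairs are distinct (49 of 49).
Conclusion: YES.

YES


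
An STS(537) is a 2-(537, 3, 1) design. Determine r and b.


An STS(v) is a 2-(v, 3, 1) BIBD: block size k = 3, λ = 1.
Replication: r(k − 1) = λ(v − 1) ⇒ r·2 = 537 − 1 = 536 ⇒ r = 268.
Block count: b = v(v − 1)/6 = 537·536/6 = 287832/6 = 47972.
(Check via bk = vr: 47972·3 = 143916 = 537·268 = 143916 ✓.)

r = 268, b = 47972.


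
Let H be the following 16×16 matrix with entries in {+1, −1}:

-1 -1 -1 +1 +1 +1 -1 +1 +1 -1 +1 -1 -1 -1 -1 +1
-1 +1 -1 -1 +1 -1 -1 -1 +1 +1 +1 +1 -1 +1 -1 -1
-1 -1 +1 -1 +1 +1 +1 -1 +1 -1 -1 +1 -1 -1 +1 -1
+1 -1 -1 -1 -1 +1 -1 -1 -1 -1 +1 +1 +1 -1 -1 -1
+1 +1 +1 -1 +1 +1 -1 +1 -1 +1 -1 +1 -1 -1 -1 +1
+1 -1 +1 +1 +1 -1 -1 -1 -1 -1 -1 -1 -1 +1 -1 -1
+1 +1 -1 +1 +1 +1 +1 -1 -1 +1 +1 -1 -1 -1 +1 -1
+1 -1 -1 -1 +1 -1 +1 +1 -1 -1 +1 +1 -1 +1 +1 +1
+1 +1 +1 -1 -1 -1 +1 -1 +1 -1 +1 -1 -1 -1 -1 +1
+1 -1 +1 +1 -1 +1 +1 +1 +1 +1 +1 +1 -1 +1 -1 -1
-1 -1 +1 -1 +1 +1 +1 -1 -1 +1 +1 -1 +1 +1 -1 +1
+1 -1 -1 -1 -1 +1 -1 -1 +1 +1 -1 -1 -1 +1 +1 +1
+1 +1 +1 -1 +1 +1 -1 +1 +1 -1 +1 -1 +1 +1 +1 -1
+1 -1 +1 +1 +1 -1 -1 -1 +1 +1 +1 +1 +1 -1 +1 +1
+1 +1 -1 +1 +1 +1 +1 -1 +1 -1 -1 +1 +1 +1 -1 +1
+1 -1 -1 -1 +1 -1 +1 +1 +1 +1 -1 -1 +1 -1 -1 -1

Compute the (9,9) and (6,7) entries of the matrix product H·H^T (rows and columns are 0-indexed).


Row 6 of H: [1, 1, -1, 1, 1, 1, 1, -1, -1, 1, 1, -1, -1, -1, 1, -1].
Row 7 of H: [1, -1, -1, -1, 1, -1, 1, 1, -1, -1, 1, 1, -1, 1, 1, 1].
Row 9 of H: [1, -1, 1, 1, -1, 1, 1, 1, 1, 1, 1, 1, -1, 1, -1, -1].
(H·H^T)[9][9] = Σ_j H[9][j]·H[9][j] = (1)² + (-1)² + (1)² + (1)² + (-1)² + (1)² + (1)² + (1)² + (1)² + (1)² + (1)² + (1)² + (-1)² + (1)² + (-1)² + (-1)² = 1 + 1 + 1 + 1 + 1 + 1 + 1 + 1 + 1 + 1 + 1 + 1 + 1 + 1 + 1 + 1 = 16.
(H·H^T)[6][7] = Σ_j H[6][j]·H[7][j] = (1)·(1) + (1)·(-1) + (-1)·(-1) + (1)·(-1) + (1)·(1) + (1)·(-1) + (1)·(1) + (-1)·(1) + (-1)·(-1) + (1)·(-1) + (1)·(1) + (-1)·(1) + (-1)·(-1) + (-1)·(1) + (1)·(1) + (-1)·(1) = 1 + -1 + 1 + -1 + 1 + -1 + 1 + -1 + 1 + -1 + 1 + -1 + 1 + -1 + 1 + -1 = 0.
So rows 6 and 7 are orthogonal; the diagonal entry equals n = 16.

(9,9) entry = 16; (6,7) entry = 0.


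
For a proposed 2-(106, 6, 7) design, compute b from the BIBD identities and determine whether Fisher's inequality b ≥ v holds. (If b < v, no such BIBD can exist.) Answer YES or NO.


r = λ(v − 1)/(k − 1) = 7·105/5 = 147.
b = vr/k = 106·147/6 = 2597.
Fisher's inequality: b ≥ v ⇔ 2597 ≥ 106? YES.

YES


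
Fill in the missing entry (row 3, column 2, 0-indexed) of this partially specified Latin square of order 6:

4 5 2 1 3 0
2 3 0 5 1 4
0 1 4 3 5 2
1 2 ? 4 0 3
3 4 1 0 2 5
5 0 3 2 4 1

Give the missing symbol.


Row 3 contains symbols [0, 1, 2, 3, 4] — missing [5].
Column 2 contains symbols [0, 1, 2, 3, 4] — missing [5].
The missing symbol must appear in both missing sets; intersection = [5].
Therefore the hidden value is 5.

Missing value = 5.


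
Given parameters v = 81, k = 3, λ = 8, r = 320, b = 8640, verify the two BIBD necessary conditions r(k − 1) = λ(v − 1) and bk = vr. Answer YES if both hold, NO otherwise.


Condition (i): r(k − 1) = 320·2 = 640; λ(v − 1) = 8·80 = 640. Match? YES.
Condition (ii): bk = 8640·3 = 25920; vr = 81·320 = 25920. Match? YES.
Both conditions hold? YES.

YES


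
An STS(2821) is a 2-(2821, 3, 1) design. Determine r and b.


An STS(v) is a 2-(v, 3, 1) BIBD: block size k = 3, λ = 1.
Replication: r(k − 1) = λ(v − 1) ⇒ r·2 = 2821 − 1 = 2820 ⇒ r = 1410.
Block count: b = v(v − 1)/6 = 2821·2820/6 = 7955220/6 = 1325870.
(Check via bk = vr: 1325870·3 = 3977610 = 2821·1410 = 3977610 ✓.)

r = 1410, b = 1325870.


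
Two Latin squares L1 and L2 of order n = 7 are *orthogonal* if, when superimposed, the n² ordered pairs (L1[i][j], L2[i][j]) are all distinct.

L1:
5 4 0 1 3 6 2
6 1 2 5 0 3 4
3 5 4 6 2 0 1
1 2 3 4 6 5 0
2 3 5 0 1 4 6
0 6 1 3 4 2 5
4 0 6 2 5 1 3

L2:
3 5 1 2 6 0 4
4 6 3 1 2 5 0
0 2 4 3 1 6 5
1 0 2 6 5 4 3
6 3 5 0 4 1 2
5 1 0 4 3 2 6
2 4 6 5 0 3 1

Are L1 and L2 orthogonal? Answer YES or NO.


Form the n² = 49 superimposed pairs (L1[i][j], L2[i][j]), row by row (rows and columns indexed from 0):
row 0: (5,3) (4,5) (0,1) (1,2) (3,6) (6,0) (2,4)
row 1: (6,4) (1,6) (2,3) (5,1) (0,2) (3,5) (4,0)
row 2: (3,0) (5,2) (4,4) (6,3) (2,1) (0,6) (1,5)
row 3: (1,1) (2,0) (3,2) (4,6) (6,5) (5,4) (0,3)
row 4: (2,6) (3,3) (5,5) (0,0) (1,4) (4,1) (6,2)
row 5: (0,5) (6,1) (1,0) (3,4) (4,3) (2,2) (5,6)
row 6: (4,2) (0,4) (6,6) (2,5) (5,0) (1,3) (3,1)
Orthogonality requires all 49 pairs distinct.
Check by first coordinate: for each symbol s of L1, list the L2 entries in the n cells where L1 = s; they must all differ.
  L1 = 0: L2 entries (in reading order) 1, 2, 6, 3, 0, 5, 4 — all 7 distinct ✓
  L1 = 1: L2 entries (in reading order) 2, 6, 5, 1, 4, 0, 3 — all 7 distinct ✓
  L1 = 2: L2 entries (in reading order) 4, 3, 1, 0, 6, 2, 5 — all 7 distinct ✓
  L1 = 3: L2 entries (in reading order) 6, 5, 0, 2, 3, 4, 1 — all 7 distinct ✓
  L1 = 4: L2 entries (in reading order) 5, 0, 4, 6, 1, 3, 2 — all 7 distinct ✓
  L1 = 5: L2 entries (in reading order) 3, 1, 2, 4, 5, 6, 0 — all 7 distinct ✓
  L1 = 6: L2 entries (in reading order) 0, 4, 3, 5, 2, 1, 6 — all 7 distinct ✓
Every symbol of L1 meets every symbol of L2 exactly once, so all 49 pairs are distinct (49 of 49).
Conclusion: YES.

YES


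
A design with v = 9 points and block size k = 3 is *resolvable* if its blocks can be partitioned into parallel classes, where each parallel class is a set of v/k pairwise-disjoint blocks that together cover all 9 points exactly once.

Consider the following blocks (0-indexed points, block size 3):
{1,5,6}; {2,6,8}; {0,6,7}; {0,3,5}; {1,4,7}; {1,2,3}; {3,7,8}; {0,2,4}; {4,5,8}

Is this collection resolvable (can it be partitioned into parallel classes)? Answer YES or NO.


v = 9, block size k = 3, number of blocks = 9.
For resolvability, blocks must partition into parallel classes of size v/k = 3.
Total blocks must therefore be a multiple of 3: 9 = 3·3 + 0 ⇒ divisible ✓.
Greedy packing gives 3 candidate class(es). Each should be a full parallel class (size 3, covers all 9 points).
  Class 1 (3 blocks): {1,5,6}; {3,7,8}; {0,2,4}. Points covered: [0, 1, 2, 3, 4, 5, 6, 7, 8].
  Class 2 (3 blocks): {2,6,8}; {0,3,5}; {1,4,7}. Points covered: [0, 1, 2, 3, 4, 5, 6, 7, 8].
  Class 3 (3 blocks): {0,6,7}; {1,2,3}; {4,5,8}. Points covered: [0, 1, 2, 3, 4, 5, 6, 7, 8].
All classes full (size 3)? YES. All classes cover every point? YES.
Resolvable? YES.

YES


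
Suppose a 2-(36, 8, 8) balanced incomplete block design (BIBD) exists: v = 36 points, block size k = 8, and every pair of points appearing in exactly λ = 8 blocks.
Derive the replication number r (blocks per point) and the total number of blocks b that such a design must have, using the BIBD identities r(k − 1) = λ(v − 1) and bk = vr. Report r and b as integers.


Any 2-(v, k, λ) BIBD satisfies two necessary conditions:
  (i)  Each point sits in r blocks, and counting incidences through any fixed point gives r(k − 1) = λ(v − 1), so r = λ(v − 1)/(k − 1).
  (ii) Total incidences bk = vr, so b = vr/k.
Step 1: r = λ(v − 1)/(k − 1) = 8·(36 − 1)/(8 − 1) = 8·35/7 = 280/7 = 40.
Step 2: b = vr/k = 36·40/8 = 1440/8 = 180.
Check integrality: r = 40 ∈ Z ✓, b = 180 ∈ Z ✓.
(These identities are necessary conditions: they determine r and b for any design with these parameters, but do not by themselves prove that one exists.)

r = 40, b = 180.


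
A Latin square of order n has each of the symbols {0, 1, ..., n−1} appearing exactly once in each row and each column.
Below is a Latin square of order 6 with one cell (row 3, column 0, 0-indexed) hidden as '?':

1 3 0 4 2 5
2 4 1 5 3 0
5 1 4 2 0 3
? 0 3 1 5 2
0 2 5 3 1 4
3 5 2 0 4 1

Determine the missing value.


Row 3 contains symbols [0, 1, 2, 3, 5] — missing [4].
Column 0 contains symbols [0, 1, 2, 3, 5] — missing [4].
The missing symbol must appear in both missing sets; intersection = [4].
Therefore the hidden value is 4.

Missing value = 4.


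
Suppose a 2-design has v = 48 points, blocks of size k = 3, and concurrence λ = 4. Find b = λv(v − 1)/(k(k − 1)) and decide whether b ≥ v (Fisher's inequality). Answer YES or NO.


b = λv(v − 1)/(k(k − 1)) = 4·48·47/(3·2) = 9024/6 = 1504.
Compare with v = 48: b ≥ v, so Fisher's inequality holds.

YES


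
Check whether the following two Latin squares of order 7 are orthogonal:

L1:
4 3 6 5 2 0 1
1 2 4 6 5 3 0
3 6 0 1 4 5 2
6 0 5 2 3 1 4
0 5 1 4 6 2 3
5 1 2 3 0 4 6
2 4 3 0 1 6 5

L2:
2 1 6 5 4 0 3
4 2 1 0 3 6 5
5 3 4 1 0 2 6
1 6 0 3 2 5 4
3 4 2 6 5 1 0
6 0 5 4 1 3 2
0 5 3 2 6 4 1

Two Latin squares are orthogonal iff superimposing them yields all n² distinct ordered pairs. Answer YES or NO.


Form the n² = 49 superimposed pairs (L1[i][j], L2[i][j]), row by row (rows and columns indexed from 0):
row 0: (4,2) (3,1) (6,6) (5,5) (2,4) (0,0) (1,3)
row 1: (1,4) (2,2) (4,1) (6,0) (5,3) (3,6) (0,5)
row 2: (3,5) (6,3) (0,4) (1,1) (4,0) (5,2) (2,6)
row 3: (6,1) (0,6) (5,0) (2,3) (3,2) (1,5) (4,4)
row 4: (0,3) (5,4) (1,2) (4,6) (6,5) (2,1) (3,0)
row 5: (5,6) (1,0) (2,5) (3,4) (0,1) (4,3) (6,2)
row 6: (2,0) (4,5) (3,3) (0,2) (1,6) (6,4) (5,1)
Orthogonality requires all 49 pairs distinct.
Check by first coordinate: for each symbol s of L1, list the L2 entries in the n cells where L1 = s; they must all differ.
  L1 = 0: L2 entries (in reading order) 0, 5, 4, 6, 3, 1, 2 — all 7 distinct ✓
  L1 = 1: L2 entries (in reading order) 3, 4, 1, 5, 2, 0, 6 — all 7 distinct ✓
  L1 = 2: L2 entries (in reading order) 4, 2, 6, 3, 1, 5, 0 — all 7 distinct ✓
  L1 = 3: L2 entries (in reading order) 1, 6, 5, 2, 0, 4, 3 — all 7 distinct ✓
  L1 = 4: L2 entries (in reading order) 2, 1, 0, 4, 6, 3, 5 — all 7 distinct ✓
  L1 = 5: L2 entries (in reading order) 5, 3, 2, 0, 4, 6, 1 — all 7 distinct ✓
  L1 = 6: L2 entries (in reading order) 6, 0, 3, 1, 5, 2, 4 — all 7 distinct ✓
Every symbol of L1 meets every symbol of L2 exactly once, so all 49 pairs are distinct (49 of 49).
Conclusion: YES.

YES


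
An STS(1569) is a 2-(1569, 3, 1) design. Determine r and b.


An STS(v) is a 2-(v, 3, 1) BIBD: block size k = 3, λ = 1.
Replication: r(k − 1) = λ(v − 1) ⇒ r·2 = 1569 − 1 = 1568 ⇒ r = 784.
Block count: b = v(v − 1)/6 = 1569·1568/6 = 2460192/6 = 410032.
(Check via bk = vr: 410032·3 = 1230096 = 1569·784 = 1230096 ✓.)

r = 784, b = 410032.


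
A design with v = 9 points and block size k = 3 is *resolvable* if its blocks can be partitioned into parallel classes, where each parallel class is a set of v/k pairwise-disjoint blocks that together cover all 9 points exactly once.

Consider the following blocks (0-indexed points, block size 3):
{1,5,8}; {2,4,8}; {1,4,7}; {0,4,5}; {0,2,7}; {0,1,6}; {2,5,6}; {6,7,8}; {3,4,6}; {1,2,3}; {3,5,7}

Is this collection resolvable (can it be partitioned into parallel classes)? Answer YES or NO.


v = 9, block size k = 3, number of blocks = 11.
For resolvability, blocks must partition into parallel classes of size v/k = 3.
Total blocks must therefore be a multiple of 3: 11 = 3·3 + 2 ⇒ not divisible ✗.
Resolvable? NO.

NO


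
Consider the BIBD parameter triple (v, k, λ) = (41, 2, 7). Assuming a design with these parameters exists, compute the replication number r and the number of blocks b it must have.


Any 2-(v, k, λ) BIBD satisfies two necessary conditions:
  (i)  Each point sits in r blocks, and counting incidences through any fixed point gives r(k − 1) = λ(v − 1), so r = λ(v − 1)/(k − 1).
  (ii) Total incidences bk = vr, so b = vr/k.
Step 1: r = λ(v − 1)/(k − 1) = 7·(41 − 1)/(2 − 1) = 7·40/1 = 280/1 = 280.
Step 2: b = vr/k = 41·280/2 = 11480/2 = 5740.
Check integrality: r = 280 ∈ Z ✓, b = 5740 ∈ Z ✓.
(These identities are necessary conditions: they determine r and b for any design with these parameters, but do not by themselves prove that one exists.)

r = 280, b = 5740.


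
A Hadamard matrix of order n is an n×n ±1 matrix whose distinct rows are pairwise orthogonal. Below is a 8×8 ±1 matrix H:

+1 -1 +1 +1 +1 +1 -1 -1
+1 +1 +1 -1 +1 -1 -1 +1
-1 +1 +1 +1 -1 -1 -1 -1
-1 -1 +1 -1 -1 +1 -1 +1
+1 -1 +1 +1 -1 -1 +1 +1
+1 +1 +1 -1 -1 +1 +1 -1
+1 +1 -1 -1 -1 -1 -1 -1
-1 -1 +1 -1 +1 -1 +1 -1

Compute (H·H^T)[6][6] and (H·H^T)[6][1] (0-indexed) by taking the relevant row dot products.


Row 1 of H: [1, 1, 1, -1, 1, -1, -1, 1].
Row 6 of H: [1, 1, -1, -1, -1, -1, -1, -1].
(H·H^T)[6][6] = Σ_j H[6][j]·H[6][j] = (1)² + (1)² + (-1)² + (-1)² + (-1)² + (-1)² + (-1)² + (-1)² = 1 + 1 + 1 + 1 + 1 + 1 + 1 + 1 = 8.
(H·H^T)[6][1] = Σ_j H[6][j]·H[1][j] = (1)·(1) + (1)·(1) + (-1)·(1) + (-1)·(-1) + (-1)·(1) + (-1)·(-1) + (-1)·(-1) + (-1)·(1) = 1 + 1 + -1 + 1 + -1 + 1 + 1 + -1 = 2.
Rows 6 and 1 are not orthogonal (dot product = 2 ≠ 0), so H is not a Hadamard matrix.

(6,6) entry = 8; (6,1) entry = 2.


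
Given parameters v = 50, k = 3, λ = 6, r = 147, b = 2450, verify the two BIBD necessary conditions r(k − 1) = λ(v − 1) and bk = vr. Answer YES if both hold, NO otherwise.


Condition (i): r(k − 1) = 147·2 = 294; λ(v − 1) = 6·49 = 294. Match? YES.
Condition (ii): bk = 2450·3 = 7350; vr = 50·147 = 7350. Match? YES.
Both conditions hold? YES.

YES


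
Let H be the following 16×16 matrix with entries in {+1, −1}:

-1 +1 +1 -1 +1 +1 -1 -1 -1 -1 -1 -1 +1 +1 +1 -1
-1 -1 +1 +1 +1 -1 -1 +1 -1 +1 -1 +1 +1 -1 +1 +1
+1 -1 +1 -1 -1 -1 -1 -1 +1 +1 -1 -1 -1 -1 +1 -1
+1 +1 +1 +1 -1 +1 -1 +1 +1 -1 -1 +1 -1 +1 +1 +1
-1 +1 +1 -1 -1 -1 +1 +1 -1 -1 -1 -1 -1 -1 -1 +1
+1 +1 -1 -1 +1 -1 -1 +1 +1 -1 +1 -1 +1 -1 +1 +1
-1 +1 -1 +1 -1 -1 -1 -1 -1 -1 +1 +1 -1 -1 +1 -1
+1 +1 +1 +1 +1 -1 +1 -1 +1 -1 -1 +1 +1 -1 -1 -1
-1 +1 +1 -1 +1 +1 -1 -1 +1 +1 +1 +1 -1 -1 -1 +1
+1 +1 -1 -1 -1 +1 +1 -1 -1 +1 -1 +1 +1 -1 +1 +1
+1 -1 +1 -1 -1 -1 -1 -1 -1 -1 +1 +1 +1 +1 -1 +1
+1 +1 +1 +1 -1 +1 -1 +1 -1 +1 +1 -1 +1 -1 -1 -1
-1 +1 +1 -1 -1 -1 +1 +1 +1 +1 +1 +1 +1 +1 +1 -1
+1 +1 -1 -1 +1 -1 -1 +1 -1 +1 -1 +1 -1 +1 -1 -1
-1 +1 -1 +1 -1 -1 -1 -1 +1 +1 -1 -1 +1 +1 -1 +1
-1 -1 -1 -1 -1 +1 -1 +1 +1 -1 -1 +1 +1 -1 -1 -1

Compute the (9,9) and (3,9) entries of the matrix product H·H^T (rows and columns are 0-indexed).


Row 3 of H: [1, 1, 1, 1, -1, 1, -1, 1, 1, -1, -1, 1, -1, 1, 1, 1].
Row 9 of H: [1, 1, -1, -1, -1, 1, 1, -1, -1, 1, -1, 1, 1, -1, 1, 1].
(H·H^T)[9][9] = Σ_j H[9][j]·H[9][j] = (1)² + (1)² + (-1)² + (-1)² + (-1)² + (1)² + (1)² + (-1)² + (-1)² + (1)² + (-1)² + (1)² + (1)² + (-1)² + (1)² + (1)² = 1 + 1 + 1 + 1 + 1 + 1 + 1 + 1 + 1 + 1 + 1 + 1 + 1 + 1 + 1 + 1 = 16.
(H·H^T)[3][9] = Σ_j H[3][j]·H[9][j] = (1)·(1) + (1)·(1) + (1)·(-1) + (1)·(-1) + (-1)·(-1) + (1)·(1) + (-1)·(1) + (1)·(-1) + (1)·(-1) + (-1)·(1) + (-1)·(-1) + (1)·(1) + (-1)·(1) + (1)·(-1) + (1)·(1) + (1)·(1) = 1 + 1 + -1 + -1 + 1 + 1 + -1 + -1 + -1 + -1 + 1 + 1 + -1 + -1 + 1 + 1 = 0.
So rows 3 and 9 are orthogonal; the diagonal entry equals n = 16.

(9,9) entry = 16; (3,9) entry = 0.


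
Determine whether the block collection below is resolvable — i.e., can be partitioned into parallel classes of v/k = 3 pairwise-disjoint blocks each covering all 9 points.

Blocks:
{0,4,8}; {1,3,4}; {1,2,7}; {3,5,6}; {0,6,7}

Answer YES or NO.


v = 9, block size k = 3, number of blocks = 5.
For resolvability, blocks must partition into parallel classes of size v/k = 3.
Total blocks must therefore be a multiple of 3: 5 = 3·1 + 2 ⇒ not divisible ✗.
Resolvable? NO.

NO


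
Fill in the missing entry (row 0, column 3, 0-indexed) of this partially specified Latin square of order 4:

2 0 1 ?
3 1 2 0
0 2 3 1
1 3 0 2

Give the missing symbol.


Row 0 contains symbols [0, 1, 2] — missing [3].
Column 3 contains symbols [0, 1, 2] — missing [3].
The missing symbol must appear in both missing sets; intersection = [3].
Therefore the hidden value is 3.

Missing value = 3.


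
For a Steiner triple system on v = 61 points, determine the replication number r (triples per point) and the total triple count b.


An STS(v) is a 2-(v, 3, 1) BIBD: block size k = 3, λ = 1.
Replication: r(k − 1) = λ(v − 1) ⇒ r·2 = 61 − 1 = 60 ⇒ r = 30.
Block count: b = v(v − 1)/6 = 61·60/6 = 3660/6 = 610.

r = 30, b = 610.


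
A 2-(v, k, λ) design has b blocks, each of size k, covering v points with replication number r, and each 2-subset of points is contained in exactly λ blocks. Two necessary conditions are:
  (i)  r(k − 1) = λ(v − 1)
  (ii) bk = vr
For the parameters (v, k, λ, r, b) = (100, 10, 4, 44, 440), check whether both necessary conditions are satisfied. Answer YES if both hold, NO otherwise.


Condition (i): r(k − 1) = 44·9 = 396; λ(v − 1) = 4·99 = 396. Match? YES.
Condition (ii): bk = 440·10 = 4400; vr = 100·44 = 4400. Match? YES.
Both conditions hold? YES.

YES


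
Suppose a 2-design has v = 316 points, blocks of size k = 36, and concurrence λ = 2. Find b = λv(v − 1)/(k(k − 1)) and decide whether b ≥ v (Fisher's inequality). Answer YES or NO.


b = λv(v − 1)/(k(k − 1)) = 2·316·315/(36·35) = 199080/1260 = 158.
Compare with v = 316: b < v, so Fisher's inequality fails.

NO


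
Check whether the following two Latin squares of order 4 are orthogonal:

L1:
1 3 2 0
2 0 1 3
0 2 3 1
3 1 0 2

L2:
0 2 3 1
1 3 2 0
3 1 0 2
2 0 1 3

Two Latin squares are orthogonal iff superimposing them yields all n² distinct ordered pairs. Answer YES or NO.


Form the n² = 16 superimposed pairs (L1[i][j], L2[i][j]), row by row (rows and columns indexed from 0):
row 0: (1,0) (3,2) (2,3) (0,1)
row 1: (2,1) (0,3) (1,2) (3,0)
row 2: (0,3) (2,1) (3,0) (1,2)
row 3: (3,2) (1,0) (0,1) (2,3)
Orthogonality requires all 16 pairs distinct.
But the pair (0,3) repeats: cell (1,1) has L1 = 0, L2 = 3, and cell (2,0) has L1 = 0, L2 = 3.
A repeated pair means some other pair never occurs (only 8 distinct pairs out of 16), so the squares are not orthogonal.
Conclusion: NO.

NO


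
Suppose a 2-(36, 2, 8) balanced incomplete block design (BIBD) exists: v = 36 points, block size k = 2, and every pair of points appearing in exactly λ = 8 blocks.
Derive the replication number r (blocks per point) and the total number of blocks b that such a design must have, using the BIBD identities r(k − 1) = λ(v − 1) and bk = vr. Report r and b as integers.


Any 2-(v, k, λ) BIBD satisfies two necessary conditions:
  (i)  Each point sits in r blocks, and counting incidences through any fixed point gives r(k − 1) = λ(v − 1), so r = λ(v − 1)/(k − 1).
  (ii) Total incidences bk = vr, so b = vr/k.
Step 1: r = λ(v − 1)/(k − 1) = 8·(36 − 1)/(2 − 1) = 8·35/1 = 280/1 = 280.
Step 2: b = vr/k = 36·280/2 = 10080/2 = 5040.
Check integrality: r = 280 ∈ Z ✓, b = 5040 ∈ Z ✓.
(These identities are necessary conditions: they determine r and b for any design with these parameters, but do not by themselves prove that one exists.)

r = 280, b = 5040.


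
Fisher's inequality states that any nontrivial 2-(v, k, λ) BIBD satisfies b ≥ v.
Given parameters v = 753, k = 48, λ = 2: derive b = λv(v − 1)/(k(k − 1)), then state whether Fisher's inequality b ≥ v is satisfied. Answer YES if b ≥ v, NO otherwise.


b = λv(v − 1)/(k(k − 1)) = 2·753·752/(48·47) = 1132512/2256 = 502.
Compare with v = 753: b < v, so Fisher's inequality fails.

NO


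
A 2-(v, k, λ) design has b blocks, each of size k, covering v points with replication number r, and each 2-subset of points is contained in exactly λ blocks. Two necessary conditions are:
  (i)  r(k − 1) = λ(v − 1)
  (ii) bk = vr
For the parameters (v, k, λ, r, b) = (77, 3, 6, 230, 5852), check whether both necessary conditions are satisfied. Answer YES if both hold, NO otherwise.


Condition (i): r(k − 1) = 230·2 = 460; λ(v − 1) = 6·76 = 456. Match? NO.
Condition (ii): bk = 5852·3 = 17556; vr = 77·230 = 17710. Match? NO.
Both conditions hold? NO.

NO


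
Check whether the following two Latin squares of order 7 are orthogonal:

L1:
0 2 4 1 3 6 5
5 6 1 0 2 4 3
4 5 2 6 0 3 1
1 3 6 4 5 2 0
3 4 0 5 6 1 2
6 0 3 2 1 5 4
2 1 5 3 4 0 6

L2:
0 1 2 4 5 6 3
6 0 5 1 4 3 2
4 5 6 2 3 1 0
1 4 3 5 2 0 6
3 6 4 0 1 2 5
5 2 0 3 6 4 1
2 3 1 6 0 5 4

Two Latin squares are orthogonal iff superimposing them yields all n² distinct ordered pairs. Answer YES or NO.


Form the n² = 49 superimposed pairs (L1[i][j], L2[i][j]), row by row (rows and columns indexed from 0):
row 0: (0,0) (2,1) (4,2) (1,4) (3,5) (6,6) (5,3)
row 1: (5,6) (6,0) (1,5) (0,1) (2,4) (4,3) (3,2)
row 2: (4,4) (5,5) (2,6) (6,2) (0,3) (3,1) (1,0)
row 3: (1,1) (3,4) (6,3) (4,5) (5,2) (2,0) (0,6)
row 4: (3,3) (4,6) (0,4) (5,0) (6,1) (1,2) (2,5)
row 5: (6,5) (0,2) (3,0) (2,3) (1,6) (5,4) (4,1)
row 6: (2,2) (1,3) (5,1) (3,6) (4,0) (0,5) (6,4)
Orthogonality requires all 49 pairs distinct.
Check by first coordinate: for each symbol s of L1, list the L2 entries in the n cells where L1 = s; they must all differ.
  L1 = 0: L2 entries (in reading order) 0, 1, 3, 6, 4, 2, 5 — all 7 distinct ✓
  L1 = 1: L2 entries (in reading order) 4, 5, 0, 1, 2, 6, 3 — all 7 distinct ✓
  L1 = 2: L2 entries (in reading order) 1, 4, 6, 0, 5, 3, 2 — all 7 distinct ✓
  L1 = 3: L2 entries (in reading order) 5, 2, 1, 4, 3, 0, 6 — all 7 distinct ✓
  L1 = 4: L2 entries (in reading order) 2, 3, 4, 5, 6, 1, 0 — all 7 distinct ✓
  L1 = 5: L2 entries (in reading order) 3, 6, 5, 2, 0, 4, 1 — all 7 distinct ✓
  L1 = 6: L2 entries (in reading order) 6, 0, 2, 3, 1, 5, 4 — all 7 distinct ✓
Every symbol of L1 meets every symbol of L2 exactly once, so all 49 pairs are distinct (49 of 49).
Conclusion: YES.

YES
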